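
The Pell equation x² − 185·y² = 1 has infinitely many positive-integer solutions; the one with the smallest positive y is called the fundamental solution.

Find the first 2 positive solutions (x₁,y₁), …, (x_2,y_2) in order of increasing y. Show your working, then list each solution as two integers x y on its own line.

d=185: √d = [13; 1,1,1,1,26] (ℓ=5, odd), read p_9/q_9
k=0  a_k=13  p_k/q_k = 13/1
k=1  a_k=1  p_k/q_k = 14/1
…
k=3  a_k=1  p_k/q_k = 41/3
k=4  a_k=1  p_k/q_k = 68/5
k=5  a_k=26  p_k/q_k = 1809/133
k=6  a_k=1  p_k/q_k = 1877/138
k=7  a_k=1  p_k/q_k = 3686/271
k=8  a_k=1  p_k/q_k = 5563/409
k=9  a_k=1  p_k/q_k = 9249/680
(x₁, y₁) = (9249, 680);  9249² − 185·680² = 1 ✓
n=2: (9249,680)∘(9249,680) = (9249·9249+185·680·680, 9249·680+680·9249) = (171088001,12578640)

9249 680
171088001 12578640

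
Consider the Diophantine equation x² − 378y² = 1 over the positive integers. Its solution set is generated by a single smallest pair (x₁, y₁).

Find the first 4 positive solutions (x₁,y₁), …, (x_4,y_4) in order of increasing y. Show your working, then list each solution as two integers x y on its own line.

8749 450
153090001 7874100
2678768828749 137781001350
46873096812360001 2410891953748200

√378 = [19; 2,3,1,4,1,3,2,38, …], period ℓ=8 (even) → k=7
a_0=19:  p_0=19·1+0=19,  q_0=19·0+1=1
…
a_2=3:  p_2=3·39+19=136,  q_2=3·2+1=7
a_3=1:  p_3=1·136+39=175,  q_3=1·7+2=9
a_4=4:  p_4=4·175+136=836,  q_4=4·9+7=43
…
a_6=3:  p_6=3·1011+836=3869,  q_6=3·52+43=199
a_7=2:  p_7=2·3869+1011=8749,  q_7=2·199+52=450
fundamental: x₁=8749, y₁=450  (since 76545001 − 378·202500 = 1)
n=2: (8749,450)∘(8749,450) = (8749·8749+378·450·450, 8749·450+450·8749) = (153090001,7874100)
n=3: (153090001,7874100)∘(8749,450) = (8749·153090001+378·450·7874100, 8749·7874100+450·153090001) = (2678768828749,137781001350)
n=4: (2678768828749,137781001350)∘(8749,450) = (8749·2678768828749+378·450·137781001350, 8749·137781001350+450·2678768828749) = (46873096812360001,2410891953748200)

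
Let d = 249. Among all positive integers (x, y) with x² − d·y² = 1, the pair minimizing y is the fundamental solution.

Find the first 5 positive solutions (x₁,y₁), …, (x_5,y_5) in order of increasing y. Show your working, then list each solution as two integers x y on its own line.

√249 = [15; 1,3,1,1,5,…,3,1,30, …], period ℓ=16 (even) → k=15
k=0  a_k=15  p_k/q_k = 15/1
k=1  a_k=1  p_k/q_k = 16/1
…
k=3  a_k=1  p_k/q_k = 79/5
k=4  a_k=1  p_k/q_k = 142/9
…
k=9  a_k=3  p_k/q_k = 113835/7214
…
k=12  a_k=1  p_k/q_k = 1017351/64472
…
k=14  a_k=3  p_k/q_k = 6669699/422675
k=15  a_k=1  p_k/q_k = 8553815/542076
fundamental: x₁=8553815, y₁=542076  (since 73167751054225 − 249·293846389776 = 1)
(8553815+542076√249)^2 = 146335502108449 + 9273635639880√249
(8553815+542076√249)^3 = 2503453625935556812055 + 158649927281879742324√249
(8553815+542076√249)^4 = 42828158354663763449114371201 + 2714124255465295062538692240√249
(8553815+542076√249)^5 = 732688286712993936041346554632551575 + 46432233536525587120811525646048876√249

8553815 542076
146335502108449 9273635639880
2503453625935556812055 158649927281879742324
42828158354663763449114371201 2714124255465295062538692240
732688286712993936041346554632551575 46432233536525587120811525646048876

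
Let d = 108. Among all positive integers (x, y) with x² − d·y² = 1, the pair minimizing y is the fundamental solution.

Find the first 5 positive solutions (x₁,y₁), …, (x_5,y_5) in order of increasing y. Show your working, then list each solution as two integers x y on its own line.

1351 130
3650401 351260
9863382151 949104390
26650854921601 2564479710520
72010600134783751 6929223228720650

√108 → a₀=10, period (2,1,1,4,1,1,2,20); ℓ=8 even so k=7
k=0  a_k=10  p_k/q_k = 10/1
…
k=3  a_k=1  p_k/q_k = 52/5
…
k=5  a_k=1  p_k/q_k = 291/28
k=6  a_k=1  p_k/q_k = 530/51
k=7  a_k=2  p_k/q_k = 1351/130
→ (1351, 130).  Check: 1351²=1825201, 108·130²=1825200, difference 1.
(x_2, y_2) = (1351·1351 + 108·130·130, 1351·130 + 130·1351) = (3650401, 351260)
(x_3, y_3) = (1351·3650401 + 108·130·351260, 1351·351260 + 130·3650401) = (9863382151, 949104390)
(x_4, y_4) = (1351·9863382151 + 108·130·949104390, 1351·949104390 + 130·9863382151) = (26650854921601, 2564479710520)
(x_5, y_5) = (1351·26650854921601 + 108·130·2564479710520, 1351·2564479710520 + 130·26650854921601) = (72010600134783751, 6929223228720650)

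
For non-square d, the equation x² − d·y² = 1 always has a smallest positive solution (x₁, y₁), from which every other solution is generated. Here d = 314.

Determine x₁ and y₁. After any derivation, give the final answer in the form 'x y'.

√314 = [17; 1,2,1,1,2,1,34, …], period ℓ=7 (odd) → k=13
step 0: (17, 1)  from 17·(1,0) + (0,1)
step 1: (18, 1)  from 1·(17,1) + (1,0)
step 2: (53, 3)  from 2·(18,1) + (17,1)
step 3: (71, 4)  from 1·(53,3) + (18,1)
step 4: (124, 7)  from 1·(71,4) + (53,3)
step 5: (319, 18)  from 2·(124,7) + (71,4)
…
step 7: (15381, 868)  from 34·(443,25) + (319,18)
step 8: (15824, 893)  from 1·(15381,868) + (443,25)
step 9: (47029, 2654)  from 2·(15824,893) + (15381,868)
step 10: (62853, 3547)  from 1·(47029,2654) + (15824,893)
…
step 12: (282617, 15949)  from 2·(109882,6201) + (62853,3547)
step 13: (392499, 22150)  from 1·(282617,15949) + (109882,6201)
fundamental: x₁=392499, y₁=22150  (since 154055465001 − 314·490622500 = 1)

392499 22150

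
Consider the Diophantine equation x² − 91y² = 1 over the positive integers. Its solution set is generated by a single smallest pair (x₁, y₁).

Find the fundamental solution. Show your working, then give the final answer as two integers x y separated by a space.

1574 165

√91 = [9; 1,1,5,1,5,1,1,18, …], period ℓ=8 (even) → k=7
step 0: (9, 1)  from 9·(1,0) + (0,1)
step 1: (10, 1)  from 1·(9,1) + (1,0)
…
step 3: (105, 11)  from 5·(19,2) + (10,1)
step 4: (124, 13)  from 1·(105,11) + (19,2)
…
step 6: (849, 89)  from 1·(725,76) + (124,13)
step 7: (1574, 165)  from 1·(849,89) + (725,76)
→ (1574, 165).  Check: 1574²=2477476, 91·165²=2477475, difference 1.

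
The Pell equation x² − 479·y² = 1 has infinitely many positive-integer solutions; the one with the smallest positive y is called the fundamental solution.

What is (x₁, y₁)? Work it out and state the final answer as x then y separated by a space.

2989440 136591

d=479: √d = [21; 1,7,1,3,2,21,2,3,1,7,1,42] (ℓ=12, even), read p_11/q_11
a_0=21:  p_0=21·1+0=21,  q_0=21·0+1=1
a_1=1:  p_1=1·21+1=22,  q_1=1·1+0=1
a_2=7:  p_2=7·22+21=175,  q_2=7·1+1=8
…
a_4=3:  p_4=3·197+175=766,  q_4=3·9+8=35
a_5=2:  p_5=2·766+197=1729,  q_5=2·35+9=79
a_6=21:  p_6=21·1729+766=37075,  q_6=21·79+35=1694
…
a_9=1:  p_9=1·264712+75879=340591,  q_9=1·12095+3467=15562
a_10=7:  p_10=7·340591+264712=2648849,  q_10=7·15562+12095=121029
a_11=1:  p_11=1·2648849+340591=2989440,  q_11=1·121029+15562=136591
fundamental: x₁=2989440, y₁=136591  (since 8936751513600 − 479·18657101281 = 1)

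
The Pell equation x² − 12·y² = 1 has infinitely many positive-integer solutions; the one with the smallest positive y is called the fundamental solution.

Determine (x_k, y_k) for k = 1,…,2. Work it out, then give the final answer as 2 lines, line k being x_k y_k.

d=12: √d = [3; 2,6] (ℓ=2, even), read p_1/q_1
k=0  a_k=3  p_k/q_k = 3/1
k=1  a_k=2  p_k/q_k = 7/2
(x₁, y₁) = (7, 2);  7² − 12·2² = 1 ✓
(7+2√12)^2 = 97 + 28√12

7 2
97 28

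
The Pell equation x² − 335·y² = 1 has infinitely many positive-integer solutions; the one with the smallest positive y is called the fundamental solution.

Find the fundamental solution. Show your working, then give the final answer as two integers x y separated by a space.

604 33

√335 = [18; 3,3,3,36, …], period ℓ=4 (even) → k=3
i=0: a=18 ⇒ p=18, q=1
i=1: a=3 ⇒ p=55, q=3
i=2: a=3 ⇒ p=183, q=10
i=3: a=3 ⇒ p=604, q=33
fundamental: x₁=604, y₁=33  (since 364816 − 335·1089 = 1)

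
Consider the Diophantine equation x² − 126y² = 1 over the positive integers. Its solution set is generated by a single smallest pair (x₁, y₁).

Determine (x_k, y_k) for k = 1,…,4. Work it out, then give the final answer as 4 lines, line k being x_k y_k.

√126 → a₀=11, period (4,2,4,22); ℓ=4 even so k=3
i=0: a=11 ⇒ p=11, q=1
i=1: a=4 ⇒ p=45, q=4
i=2: a=2 ⇒ p=101, q=9
i=3: a=4 ⇒ p=449, q=40
→ (449, 40).  Check: 449²=201601, 126·40²=201600, difference 1.
(x_2, y_2) = (449·449 + 126·40·40, 449·40 + 40·449) = (403201, 35920)
(x_3, y_3) = (449·403201 + 126·40·35920, 449·35920 + 40·403201) = (362074049, 32256120)
(x_4, y_4) = (449·362074049 + 126·40·32256120, 449·32256120 + 40·362074049) = (325142092801, 28965959840)

449 40
403201 35920
362074049 32256120
325142092801 28965959840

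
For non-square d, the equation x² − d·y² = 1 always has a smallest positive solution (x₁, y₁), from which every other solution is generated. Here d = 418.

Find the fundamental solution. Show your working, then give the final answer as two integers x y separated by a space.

[20; 2,4,20,4,2,40] for √418; ℓ=6 ⇒ convergent index 5
a_0=20:  p_0=20·1+0=20,  q_0=20·0+1=1
…
a_3=20:  p_3=20·184+41=3721,  q_3=20·9+2=182
a_4=4:  p_4=4·3721+184=15068,  q_4=4·182+9=737
a_5=2:  p_5=2·15068+3721=33857,  q_5=2·737+182=1656
→ (33857, 1656).  Check: 33857²=1146296449, 418·1656²=1146296448, difference 1.

33857 1656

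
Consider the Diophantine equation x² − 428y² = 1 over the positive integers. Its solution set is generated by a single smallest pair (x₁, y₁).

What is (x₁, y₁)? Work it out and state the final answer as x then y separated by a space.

1850887 89466

√428 = [20; 1,2,4,1,5,10,5,1,4,2,1,40, …], period ℓ=12 (even) → k=11
a_0=20:  p_0=20·1+0=20,  q_0=20·0+1=1
…
a_4=1:  p_4=1·269+62=331,  q_4=1·13+3=16
a_5=5:  p_5=5·331+269=1924,  q_5=5·16+13=93
a_6=10:  p_6=10·1924+331=19571,  q_6=10·93+16=946
…
a_9=4:  p_9=4·119350+99779=577179,  q_9=4·5769+4823=27899
a_10=2:  p_10=2·577179+119350=1273708,  q_10=2·27899+5769=61567
a_11=1:  p_11=1·1273708+577179=1850887,  q_11=1·61567+27899=89466
(x₁, y₁) = (1850887, 89466);  1850887² − 428·89466² = 1 ✓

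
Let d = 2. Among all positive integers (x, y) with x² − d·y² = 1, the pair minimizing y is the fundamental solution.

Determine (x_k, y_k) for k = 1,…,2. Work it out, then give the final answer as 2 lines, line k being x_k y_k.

3 2
17 12

√2 → a₀=1, period (2); ℓ=1 odd so k=1
i=0: a=1 ⇒ p=1, q=1
i=1: a=2 ⇒ p=3, q=2
→ (3, 2).  Check: 3²=9, 2·2²=8, difference 1.
n=2: (3,2)∘(3,2) = (3·3+2·2·2, 3·2+2·3) = (17,12)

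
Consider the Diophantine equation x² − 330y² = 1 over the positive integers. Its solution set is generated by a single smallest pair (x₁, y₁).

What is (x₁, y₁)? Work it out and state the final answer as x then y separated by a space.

√330 = [18; 6,36, …], period ℓ=2 (even) → k=1
a_0=18:  p_0=18·1+0=18,  q_0=18·0+1=1
a_1=6:  p_1=6·18+1=109,  q_1=6·1+0=6
(x₁, y₁) = (109, 6);  109² − 330·6² = 1 ✓

109 6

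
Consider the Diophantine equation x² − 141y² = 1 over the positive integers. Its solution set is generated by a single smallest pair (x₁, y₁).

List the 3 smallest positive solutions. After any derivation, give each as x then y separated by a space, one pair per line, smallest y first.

d=141: √d = [11; 1,6,1,22] (ℓ=4, even), read p_3/q_3
i=0: a=11 ⇒ p=11, q=1
i=1: a=1 ⇒ p=12, q=1
i=2: a=6 ⇒ p=83, q=7
i=3: a=1 ⇒ p=95, q=8
fundamental: x₁=95, y₁=8  (since 9025 − 141·64 = 1)
k=2:  x_2 = 95·95+141·8·8 = 18049,  y_2 = 95·8+8·95 = 1520
k=3:  x_3 = 95·18049+141·8·1520 = 3429215,  y_3 = 95·1520+8·18049 = 288792

95 8
18049 1520
3429215 288792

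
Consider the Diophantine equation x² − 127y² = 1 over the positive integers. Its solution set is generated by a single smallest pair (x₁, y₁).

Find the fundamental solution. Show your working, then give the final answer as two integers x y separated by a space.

4730624 419775

[11; 3,1,2,2,7,11,7,2,2,1,3,22] for √127; ℓ=12 ⇒ convergent index 11
i=0: a=11 ⇒ p=11, q=1
i=1: a=3 ⇒ p=34, q=3
i=2: a=1 ⇒ p=45, q=4
…
i=6: a=11 ⇒ p=24218, q=2149
…
i=8: a=2 ⇒ p=367620, q=32621
…
i=10: a=1 ⇒ p=1274561, q=113099
i=11: a=3 ⇒ p=4730624, q=419775
(x₁, y₁) = (4730624, 419775);  4730624² − 127·419775² = 1 ✓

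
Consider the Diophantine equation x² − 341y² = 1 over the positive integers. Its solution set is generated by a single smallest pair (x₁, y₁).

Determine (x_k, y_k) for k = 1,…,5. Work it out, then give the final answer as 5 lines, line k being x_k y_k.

10626551 575460
225847172311201 12230310076920
4799952989541519968951 259932027556408030380
102013890481930631287980124801 5524361894723138392975161840
2168111619829296063734843424848413751 117409826833463862093989641643997300

[18; 2,6,1,8,2,…,6,2,36] for √341; ℓ=14 ⇒ convergent index 13
a_0=18:  p_0=18·1+0=18,  q_0=18·0+1=1
…
a_2=6:  p_2=6·37+18=240,  q_2=6·2+1=13
a_3=1:  p_3=1·240+37=277,  q_3=1·13+2=15
a_4=8:  p_4=8·277+240=2456,  q_4=8·15+13=133
…
a_6=1:  p_6=1·5189+2456=7645,  q_6=1·281+133=414
a_7=2:  p_7=2·7645+5189=20479,  q_7=2·414+281=1109
…
a_10=8:  p_10=8·76727+28124=641940,  q_10=8·4155+1523=34763
a_11=1:  p_11=1·641940+76727=718667,  q_11=1·34763+4155=38918
a_12=6:  p_12=6·718667+641940=4953942,  q_12=6·38918+34763=268271
a_13=2:  p_13=2·4953942+718667=10626551,  q_13=2·268271+38918=575460
(x₁, y₁) = (10626551, 575460);  10626551² − 341·575460² = 1 ✓
n=2: (10626551,575460)∘(10626551,575460) = (10626551·10626551+341·575460·575460, 10626551·575460+575460·10626551) = (225847172311201,12230310076920)
n=3: (225847172311201,12230310076920)∘(10626551,575460) = (10626551·225847172311201+341·575460·12230310076920, 10626551·12230310076920+575460·225847172311201) = (4799952989541519968951,259932027556408030380)
n=4: (4799952989541519968951,259932027556408030380)∘(10626551,575460) = (10626551·4799952989541519968951+341·575460·259932027556408030380, 10626551·259932027556408030380+575460·4799952989541519968951) = (102013890481930631287980124801,5524361894723138392975161840)
n=5: (102013890481930631287980124801,5524361894723138392975161840)∘(10626551,575460) = (10626551·102013890481930631287980124801+341·575460·5524361894723138392975161840, 10626551·5524361894723138392975161840+575460·102013890481930631287980124801) = (2168111619829296063734843424848413751,117409826833463862093989641643997300)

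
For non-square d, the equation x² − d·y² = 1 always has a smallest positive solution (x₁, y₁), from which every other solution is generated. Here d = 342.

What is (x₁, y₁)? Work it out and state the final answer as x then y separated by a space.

37 2

d=342: √d = [18; 2,36] (ℓ=2, even), read p_1/q_1
k=0  a_k=18  p_k/q_k = 18/1
k=1  a_k=2  p_k/q_k = 37/2
fundamental: x₁=37, y₁=2  (since 1369 − 342·4 = 1)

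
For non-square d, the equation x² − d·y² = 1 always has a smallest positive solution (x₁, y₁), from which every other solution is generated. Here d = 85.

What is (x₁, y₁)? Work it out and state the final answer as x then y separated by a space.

285769 30996

√85 = [9; 4,1,1,4,18, …], period ℓ=5 (odd) → k=9
i=0: a=9 ⇒ p=9, q=1
…
i=4: a=4 ⇒ p=378, q=41
…
i=8: a=1 ⇒ p=62739, q=6805
i=9: a=4 ⇒ p=285769, q=30996
fundamental: x₁=285769, y₁=30996  (since 81663921361 − 85·960752016 = 1)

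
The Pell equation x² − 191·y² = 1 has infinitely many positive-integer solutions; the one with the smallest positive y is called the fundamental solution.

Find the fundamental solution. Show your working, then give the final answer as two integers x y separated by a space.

d=191: √d = [13; 1,4,1,1,3,…,4,1,26] (ℓ=16, even), read p_15/q_15
k=0  a_k=13  p_k/q_k = 13/1
k=1  a_k=1  p_k/q_k = 14/1
…
k=3  a_k=1  p_k/q_k = 83/6
…
k=5  a_k=3  p_k/q_k = 539/39
…
k=9  a_k=2  p_k/q_k = 83433/6037
…
k=11  a_k=3  p_k/q_k = 704682/50989
k=12  a_k=1  p_k/q_k = 911765/65973
k=13  a_k=1  p_k/q_k = 1616447/116962
k=14  a_k=4  p_k/q_k = 7377553/533821
k=15  a_k=1  p_k/q_k = 8994000/650783
(x₁, y₁) = (8994000, 650783);  8994000² − 191·650783² = 1 ✓

8994000 650783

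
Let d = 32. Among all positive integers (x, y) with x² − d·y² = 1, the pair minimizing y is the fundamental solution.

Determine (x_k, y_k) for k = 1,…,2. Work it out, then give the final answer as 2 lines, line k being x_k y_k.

√32 → a₀=5, period (1,1,1,10); ℓ=4 even so k=3
k=0  a_k=5  p_k/q_k = 5/1
k=1  a_k=1  p_k/q_k = 6/1
k=2  a_k=1  p_k/q_k = 11/2
k=3  a_k=1  p_k/q_k = 17/3
(x₁, y₁) = (17, 3);  17² − 32·3² = 1 ✓
(x_2, y_2) = (17·17 + 32·3·3, 17·3 + 3·17) = (577, 102)

17 3
577 102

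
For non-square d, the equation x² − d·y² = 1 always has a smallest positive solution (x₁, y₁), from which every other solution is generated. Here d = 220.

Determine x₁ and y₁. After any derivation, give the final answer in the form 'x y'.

89 6

[14; 1,4,1,28] for √220; ℓ=4 ⇒ convergent index 3
k=0  a_k=14  p_k/q_k = 14/1
…
k=2  a_k=4  p_k/q_k = 74/5
k=3  a_k=1  p_k/q_k = 89/6
→ (89, 6).  Check: 89²=7921, 220·6²=7920, difference 1.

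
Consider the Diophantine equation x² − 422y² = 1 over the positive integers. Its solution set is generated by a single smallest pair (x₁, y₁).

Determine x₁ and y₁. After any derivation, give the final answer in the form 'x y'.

[20; 1,1,5,2,1,…,1,1,40] for √422; ℓ=14 ⇒ convergent index 13
step 0: (20, 1)  from 20·(1,0) + (0,1)
step 1: (21, 1)  from 1·(20,1) + (1,0)
…
step 4: (493, 24)  from 2·(226,11) + (41,2)
…
step 7: (53719, 2615)  from 20·(2650,129) + (719,35)
…
step 9: (217526, 10589)  from 1·(163807,7974) + (53719,2615)
…
step 12: (3810680, 185501)  from 1·(3211821,156349) + (598859,29152)
step 13: (7022501, 341850)  from 1·(3810680,185501) + (3211821,156349)
→ (7022501, 341850).  Check: 7022501²=49315520295001, 422·341850²=49315520295000, difference 1.

7022501 341850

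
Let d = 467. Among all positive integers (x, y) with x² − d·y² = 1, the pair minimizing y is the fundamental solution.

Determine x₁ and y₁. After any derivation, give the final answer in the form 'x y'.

d=467: √d = [21; 1,1,1,1,3,…,1,1,42] (ℓ=14, even), read p_13/q_13
i=0: a=21 ⇒ p=21, q=1
…
i=6: a=3 ⇒ p=1275, q=59
…
i=11: a=1 ⇒ p=633697, q=29324
i=12: a=1 ⇒ p=991929, q=45901
i=13: a=1 ⇒ p=1625626, q=75225
(x₁, y₁) = (1625626, 75225);  1625626² − 467·75225² = 1 ✓

1625626 75225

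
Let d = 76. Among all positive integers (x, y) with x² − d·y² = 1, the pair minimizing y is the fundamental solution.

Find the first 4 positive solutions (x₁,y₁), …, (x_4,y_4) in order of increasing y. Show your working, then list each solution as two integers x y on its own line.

√76 → a₀=8, period (1,2,1,1,5,4,5,1,1,2,1,16); ℓ=12 even so k=11
i=0: a=8 ⇒ p=8, q=1
i=1: a=1 ⇒ p=9, q=1
i=2: a=2 ⇒ p=26, q=3
i=3: a=1 ⇒ p=35, q=4
i=4: a=1 ⇒ p=61, q=7
i=5: a=5 ⇒ p=340, q=39
i=6: a=4 ⇒ p=1421, q=163
…
i=8: a=1 ⇒ p=8866, q=1017
i=9: a=1 ⇒ p=16311, q=1871
i=10: a=2 ⇒ p=41488, q=4759
i=11: a=1 ⇒ p=57799, q=6630
fundamental: x₁=57799, y₁=6630  (since 3340724401 − 76·43956900 = 1)
(57799+6630√76)^2 = 6681448801 + 766414740√76
(57799+6630√76)^3 = 772362118440199 + 88596011107890√76
(57799+6630√76)^4 = 89283516160768675201 + 10241521691283453480√76

57799 6630
6681448801 766414740
772362118440199 88596011107890
89283516160768675201 10241521691283453480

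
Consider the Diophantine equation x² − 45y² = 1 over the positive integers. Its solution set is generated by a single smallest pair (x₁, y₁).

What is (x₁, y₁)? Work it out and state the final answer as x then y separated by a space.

√45 = [6; 1,2,2,2,1,12, …], period ℓ=6 (even) → k=5
step 0: (6, 1)  from 6·(1,0) + (0,1)
step 1: (7, 1)  from 1·(6,1) + (1,0)
…
step 3: (47, 7)  from 2·(20,3) + (7,1)
step 4: (114, 17)  from 2·(47,7) + (20,3)
step 5: (161, 24)  from 1·(114,17) + (47,7)
fundamental: x₁=161, y₁=24  (since 25921 − 45·576 = 1)

161 24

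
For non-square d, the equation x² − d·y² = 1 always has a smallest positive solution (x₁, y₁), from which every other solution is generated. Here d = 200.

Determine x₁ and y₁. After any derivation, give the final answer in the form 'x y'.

√200 → a₀=14, period (7,28); ℓ=2 even so k=1
k=0  a_k=14  p_k/q_k = 14/1
k=1  a_k=7  p_k/q_k = 99/7
fundamental: x₁=99, y₁=7  (since 9801 − 200·49 = 1)

99 7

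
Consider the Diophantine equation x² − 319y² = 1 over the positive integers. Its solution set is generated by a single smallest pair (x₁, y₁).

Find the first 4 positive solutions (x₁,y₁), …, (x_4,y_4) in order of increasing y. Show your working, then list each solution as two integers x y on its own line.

d=319: √d = [17; 1,6,5,1,4,…,6,1,34] (ℓ=14, even), read p_13/q_13
i=0: a=17 ⇒ p=17, q=1
i=1: a=1 ⇒ p=18, q=1
…
i=4: a=1 ⇒ p=768, q=43
…
i=8: a=3 ⇒ p=58797, q=3292
…
i=11: a=5 ⇒ p=1798881, q=100718
i=12: a=6 ⇒ p=11102899, q=621643
i=13: a=1 ⇒ p=12901780, q=722361
(x₁, y₁) = (12901780, 722361);  12901780² − 319·722361² = 1 ✓
k=2:  x_2 = 12901780·12901780+319·722361·722361 = 332911854336799,  y_2 = 12901780·722361+722361·12901780 = 18639485405160
k=3:  x_3 = 12901780·332911854336799+319·722361·18639485405160 = 8590311008090840302660,  y_3 = 12901780·18639485405160+722361·332911854336799 = 480965080021169647239
k=4:  x_4 = 12901780·8590311008090840302660+319·722361·480965080021169647239 = 221660605515932150288251132801,  y_4 = 12901780·480965080021169647239+722361·8590311008090840302660 = 12410611300231033623224965680

12901780 722361
332911854336799 18639485405160
8590311008090840302660 480965080021169647239
221660605515932150288251132801 12410611300231033623224965680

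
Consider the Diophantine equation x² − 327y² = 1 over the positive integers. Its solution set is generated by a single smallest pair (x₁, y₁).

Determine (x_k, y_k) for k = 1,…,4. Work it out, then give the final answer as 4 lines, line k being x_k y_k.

d=327: √d = [18; 12,36] (ℓ=2, even), read p_1/q_1
step 0: (18, 1)  from 18·(1,0) + (0,1)
step 1: (217, 12)  from 12·(18,1) + (1,0)
(x₁, y₁) = (217, 12);  217² − 327·12² = 1 ✓
(x_2, y_2) = (217·217 + 327·12·12, 217·12 + 12·217) = (94177, 5208)
(x_3, y_3) = (217·94177 + 327·12·5208, 217·5208 + 12·94177) = (40872601, 2260260)
(x_4, y_4) = (217·40872601 + 327·12·2260260, 217·2260260 + 12·40872601) = (17738614657, 980947632)

217 12
94177 5208
40872601 2260260
17738614657 980947632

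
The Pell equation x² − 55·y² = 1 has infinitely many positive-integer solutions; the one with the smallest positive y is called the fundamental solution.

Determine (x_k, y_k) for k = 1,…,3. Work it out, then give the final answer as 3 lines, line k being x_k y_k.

89 12
15841 2136
2819609 380196

√55 = [7; 2,2,2,14, …], period ℓ=4 (even) → k=3
i=0: a=7 ⇒ p=7, q=1
…
i=2: a=2 ⇒ p=37, q=5
i=3: a=2 ⇒ p=89, q=12
→ (89, 12).  Check: 89²=7921, 55·12²=7920, difference 1.
n=2: (89,12)∘(89,12) = (89·89+55·12·12, 89·12+12·89) = (15841,2136)
n=3: (15841,2136)∘(89,12) = (89·15841+55·12·2136, 89·2136+12·15841) = (2819609,380196)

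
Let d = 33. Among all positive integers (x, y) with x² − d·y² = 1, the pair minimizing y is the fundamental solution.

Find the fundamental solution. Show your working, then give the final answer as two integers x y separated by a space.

d=33: √d = [5; 1,2,1,10] (ℓ=4, even), read p_3/q_3
step 0: (5, 1)  from 5·(1,0) + (0,1)
step 1: (6, 1)  from 1·(5,1) + (1,0)
step 2: (17, 3)  from 2·(6,1) + (5,1)
step 3: (23, 4)  from 1·(17,3) + (6,1)
→ (23, 4).  Check: 23²=529, 33·4²=528, difference 1.

23 4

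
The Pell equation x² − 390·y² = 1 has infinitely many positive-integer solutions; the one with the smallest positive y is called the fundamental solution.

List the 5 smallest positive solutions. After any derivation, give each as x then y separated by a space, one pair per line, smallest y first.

[19; 1,2,1,38] for √390; ℓ=4 ⇒ convergent index 3
k=0  a_k=19  p_k/q_k = 19/1
k=1  a_k=1  p_k/q_k = 20/1
k=2  a_k=2  p_k/q_k = 59/3
k=3  a_k=1  p_k/q_k = 79/4
fundamental: x₁=79, y₁=4  (since 6241 − 390·16 = 1)
(79+4√390)^2 = 12481 + 632√390
(79+4√390)^3 = 1971919 + 99852√390
(79+4√390)^4 = 311550721 + 15775984√390
(79+4√390)^5 = 49223041999 + 2492505620√390

79 4
12481 632
1971919 99852
311550721 15775984
49223041999 2492505620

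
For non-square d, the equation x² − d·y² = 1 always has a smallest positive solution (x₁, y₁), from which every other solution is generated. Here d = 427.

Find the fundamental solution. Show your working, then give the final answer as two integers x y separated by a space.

d=427: √d = [20; 1,1,1,40] (ℓ=4, even), read p_3/q_3
a_0=20:  p_0=20·1+0=20,  q_0=20·0+1=1
a_1=1:  p_1=1·20+1=21,  q_1=1·1+0=1
a_2=1:  p_2=1·21+20=41,  q_2=1·1+1=2
a_3=1:  p_3=1·41+21=62,  q_3=1·2+1=3
fundamental: x₁=62, y₁=3  (since 3844 − 427·9 = 1)

62 3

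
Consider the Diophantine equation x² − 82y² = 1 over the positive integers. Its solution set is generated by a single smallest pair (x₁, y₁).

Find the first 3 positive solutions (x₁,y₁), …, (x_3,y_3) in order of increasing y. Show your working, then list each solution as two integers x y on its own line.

163 18
53137 5868
17322499 1912950

√82 → a₀=9, period (18); ℓ=1 odd so k=1
a_0=9:  p_0=9·1+0=9,  q_0=9·0+1=1
a_1=18:  p_1=18·9+1=163,  q_1=18·1+0=18
(x₁, y₁) = (163, 18);  163² − 82·18² = 1 ✓
n=2: (163,18)∘(163,18) = (163·163+82·18·18, 163·18+18·163) = (53137,5868)
n=3: (53137,5868)∘(163,18) = (163·53137+82·18·5868, 163·5868+18·53137) = (17322499,1912950)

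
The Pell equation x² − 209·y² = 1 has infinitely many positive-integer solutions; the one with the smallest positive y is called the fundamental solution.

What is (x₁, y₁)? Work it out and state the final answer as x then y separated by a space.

d=209: √d = [14; 2,5,3,2,3,5,2,28] (ℓ=8, even), read p_7/q_7
a_0=14:  p_0=14·1+0=14,  q_0=14·0+1=1
…
a_3=3:  p_3=3·159+29=506,  q_3=3·11+2=35
a_4=2:  p_4=2·506+159=1171,  q_4=2·35+11=81
…
a_6=5:  p_6=5·4019+1171=21266,  q_6=5·278+81=1471
a_7=2:  p_7=2·21266+4019=46551,  q_7=2·1471+278=3220
(x₁, y₁) = (46551, 3220);  46551² − 209·3220² = 1 ✓

46551 3220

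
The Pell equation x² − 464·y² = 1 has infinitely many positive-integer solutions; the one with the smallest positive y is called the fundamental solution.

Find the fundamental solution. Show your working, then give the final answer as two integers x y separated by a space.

[21; 1,1,5,1,1,1,5,1,1,42] for √464; ℓ=10 ⇒ convergent index 9
k=0  a_k=21  p_k/q_k = 21/1
k=1  a_k=1  p_k/q_k = 22/1
…
k=5  a_k=1  p_k/q_k = 517/24
k=6  a_k=1  p_k/q_k = 797/37
…
k=8  a_k=1  p_k/q_k = 5299/246
k=9  a_k=1  p_k/q_k = 9801/455
→ (9801, 455).  Check: 9801²=96059601, 464·455²=96059600, difference 1.

9801 455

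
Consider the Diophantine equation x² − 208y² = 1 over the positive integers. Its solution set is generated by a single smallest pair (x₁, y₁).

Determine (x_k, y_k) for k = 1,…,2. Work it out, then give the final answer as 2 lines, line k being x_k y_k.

[14; 2,2,1,2,2,28] for √208; ℓ=6 ⇒ convergent index 5
step 0: (14, 1)  from 14·(1,0) + (0,1)
step 1: (29, 2)  from 2·(14,1) + (1,0)
step 2: (72, 5)  from 2·(29,2) + (14,1)
…
step 4: (274, 19)  from 2·(101,7) + (72,5)
step 5: (649, 45)  from 2·(274,19) + (101,7)
→ (649, 45).  Check: 649²=421201, 208·45²=421200, difference 1.
(x_2, y_2) = (649·649 + 208·45·45, 649·45 + 45·649) = (842401, 58410)

649 45
842401 58410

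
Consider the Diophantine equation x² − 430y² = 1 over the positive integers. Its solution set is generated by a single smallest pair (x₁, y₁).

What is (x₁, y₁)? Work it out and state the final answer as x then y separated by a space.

d=430: √d = [20; 1,2,1,3,1,…,2,1,40] (ℓ=14, even), read p_13/q_13
k=0  a_k=20  p_k/q_k = 20/1
…
k=5  a_k=1  p_k/q_k = 394/19
k=6  a_k=6  p_k/q_k = 2675/129
…
k=8  a_k=6  p_k/q_k = 133439/6435
k=9  a_k=1  p_k/q_k = 155233/7486
k=10  a_k=3  p_k/q_k = 599138/28893
…
k=12  a_k=2  p_k/q_k = 2107880/101651
k=13  a_k=1  p_k/q_k = 2862251/138030
(x₁, y₁) = (2862251, 138030);  2862251² − 430·138030² = 1 ✓

2862251 138030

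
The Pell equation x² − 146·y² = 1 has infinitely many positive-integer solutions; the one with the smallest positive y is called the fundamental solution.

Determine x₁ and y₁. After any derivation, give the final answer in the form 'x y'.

145 12

√146 → a₀=12, period (12,24); ℓ=2 even so k=1
k=0  a_k=12  p_k/q_k = 12/1
k=1  a_k=12  p_k/q_k = 145/12
(x₁, y₁) = (145, 12);  145² − 146·12² = 1 ✓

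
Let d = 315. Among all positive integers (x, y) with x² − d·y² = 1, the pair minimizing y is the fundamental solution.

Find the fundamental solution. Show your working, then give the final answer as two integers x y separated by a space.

71 4

[17; 1,2,1,34] for √315; ℓ=4 ⇒ convergent index 3
step 0: (17, 1)  from 17·(1,0) + (0,1)
…
step 2: (53, 3)  from 2·(18,1) + (17,1)
step 3: (71, 4)  from 1·(53,3) + (18,1)
(x₁, y₁) = (71, 4);  71² − 315·4² = 1 ✓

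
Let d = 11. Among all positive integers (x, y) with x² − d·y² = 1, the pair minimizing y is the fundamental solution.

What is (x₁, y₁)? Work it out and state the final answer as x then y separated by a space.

d=11: √d = [3; 3,6] (ℓ=2, even), read p_1/q_1
step 0: (3, 1)  from 3·(1,0) + (0,1)
step 1: (10, 3)  from 3·(3,1) + (1,0)
fundamental: x₁=10, y₁=3  (since 100 − 11·9 = 1)

10 3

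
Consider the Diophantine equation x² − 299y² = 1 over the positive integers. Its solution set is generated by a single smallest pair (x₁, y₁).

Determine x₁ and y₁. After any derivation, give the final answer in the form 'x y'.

[17; 3,2,3,34] for √299; ℓ=4 ⇒ convergent index 3
a_0=17:  p_0=17·1+0=17,  q_0=17·0+1=1
…
a_2=2:  p_2=2·52+17=121,  q_2=2·3+1=7
a_3=3:  p_3=3·121+52=415,  q_3=3·7+3=24
fundamental: x₁=415, y₁=24  (since 172225 − 299·576 = 1)

415 24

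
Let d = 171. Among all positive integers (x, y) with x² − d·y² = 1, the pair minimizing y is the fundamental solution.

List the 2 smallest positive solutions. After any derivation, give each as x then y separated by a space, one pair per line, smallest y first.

170 13
57799 4420

√171 → a₀=13, period (13,26); ℓ=2 even so k=1
step 0: (13, 1)  from 13·(1,0) + (0,1)
step 1: (170, 13)  from 13·(13,1) + (1,0)
(x₁, y₁) = (170, 13);  170² − 171·13² = 1 ✓
k=2:  x_2 = 170·170+171·13·13 = 57799,  y_2 = 170·13+13·170 = 4420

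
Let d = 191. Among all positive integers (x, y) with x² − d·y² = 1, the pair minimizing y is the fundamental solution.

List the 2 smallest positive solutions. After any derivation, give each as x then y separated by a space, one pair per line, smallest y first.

8994000 650783
161784071999999 11706284604000

d=191: √d = [13; 1,4,1,1,3,…,4,1,26] (ℓ=16, even), read p_15/q_15
k=0  a_k=13  p_k/q_k = 13/1
k=1  a_k=1  p_k/q_k = 14/1
k=2  a_k=4  p_k/q_k = 69/5
…
k=4  a_k=1  p_k/q_k = 152/11
…
k=6  a_k=2  p_k/q_k = 1230/89
k=7  a_k=2  p_k/q_k = 2999/217
…
k=9  a_k=2  p_k/q_k = 83433/6037
…
k=11  a_k=3  p_k/q_k = 704682/50989
k=12  a_k=1  p_k/q_k = 911765/65973
…
k=14  a_k=4  p_k/q_k = 7377553/533821
k=15  a_k=1  p_k/q_k = 8994000/650783
→ (8994000, 650783).  Check: 8994000²=80892036000000, 191·650783²=80892035999999, difference 1.
(x_2, y_2) = (8994000·8994000 + 191·650783·650783, 8994000·650783 + 650783·8994000) = (161784071999999, 11706284604000)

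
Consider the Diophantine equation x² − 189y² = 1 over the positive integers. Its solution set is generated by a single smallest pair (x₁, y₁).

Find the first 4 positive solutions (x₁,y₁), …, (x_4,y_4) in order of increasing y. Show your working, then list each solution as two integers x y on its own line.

√189 → a₀=13, period (1,2,1,26); ℓ=4 even so k=3
i=0: a=13 ⇒ p=13, q=1
i=1: a=1 ⇒ p=14, q=1
i=2: a=2 ⇒ p=41, q=3
i=3: a=1 ⇒ p=55, q=4
(x₁, y₁) = (55, 4);  55² − 189·4² = 1 ✓
n=2: (55,4)∘(55,4) = (55·55+189·4·4, 55·4+4·55) = (6049,440)
n=3: (6049,440)∘(55,4) = (55·6049+189·4·440, 55·440+4·6049) = (665335,48396)
n=4: (665335,48396)∘(55,4) = (55·665335+189·4·48396, 55·48396+4·665335) = (73180801,5323120)

55 4
6049 440
665335 48396
73180801 5323120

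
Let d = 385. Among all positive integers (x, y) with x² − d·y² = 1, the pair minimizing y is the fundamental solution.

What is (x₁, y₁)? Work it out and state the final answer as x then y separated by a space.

95831 4884

d=385: √d = [19; 1,1,1,1,1,…,1,1,38] (ℓ=16, even), read p_15/q_15
k=0  a_k=19  p_k/q_k = 19/1
k=1  a_k=1  p_k/q_k = 20/1
k=2  a_k=1  p_k/q_k = 39/2
k=3  a_k=1  p_k/q_k = 59/3
k=4  a_k=1  p_k/q_k = 98/5
k=5  a_k=1  p_k/q_k = 157/8
k=6  a_k=3  p_k/q_k = 569/29
k=7  a_k=1  p_k/q_k = 726/37
k=8  a_k=2  p_k/q_k = 2021/103
…
k=11  a_k=1  p_k/q_k = 13009/663
k=12  a_k=1  p_k/q_k = 23271/1186
k=13  a_k=1  p_k/q_k = 36280/1849
k=14  a_k=1  p_k/q_k = 59551/3035
k=15  a_k=1  p_k/q_k = 95831/4884
→ (95831, 4884).  Check: 95831²=9183580561, 385·4884²=9183580560, difference 1.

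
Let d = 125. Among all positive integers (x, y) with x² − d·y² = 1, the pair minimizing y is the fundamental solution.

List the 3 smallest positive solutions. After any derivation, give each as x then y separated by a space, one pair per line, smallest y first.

930249 83204
1730726404001 154800875592
3220013013190122249 288006719437081612

[11; 5,1,1,5,22] for √125; ℓ=5 ⇒ convergent index 9
i=0: a=11 ⇒ p=11, q=1
i=1: a=5 ⇒ p=56, q=5
i=2: a=1 ⇒ p=67, q=6
…
i=6: a=5 ⇒ p=76317, q=6826
i=7: a=1 ⇒ p=91444, q=8179
i=8: a=1 ⇒ p=167761, q=15005
i=9: a=5 ⇒ p=930249, q=83204
fundamental: x₁=930249, y₁=83204  (since 865363202001 − 125·6922905616 = 1)
(x_2, y_2) = (930249·930249 + 125·83204·83204, 930249·83204 + 83204·930249) = (1730726404001, 154800875592)
(x_3, y_3) = (930249·1730726404001 + 125·83204·154800875592, 930249·154800875592 + 83204·1730726404001) = (3220013013190122249, 288006719437081612)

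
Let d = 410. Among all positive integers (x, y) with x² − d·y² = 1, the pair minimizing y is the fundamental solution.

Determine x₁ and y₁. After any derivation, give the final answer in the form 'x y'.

81 4

√410 → a₀=20, period (4,40); ℓ=2 even so k=1
a_0=20:  p_0=20·1+0=20,  q_0=20·0+1=1
a_1=4:  p_1=4·20+1=81,  q_1=4·1+0=4
fundamental: x₁=81, y₁=4  (since 6561 − 410·16 = 1)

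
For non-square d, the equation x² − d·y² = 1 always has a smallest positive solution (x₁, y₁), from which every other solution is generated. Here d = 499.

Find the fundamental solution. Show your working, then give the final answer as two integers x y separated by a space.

4490 201

[22; 2,1,21,1,2,44] for √499; ℓ=6 ⇒ convergent index 5
a_0=22:  p_0=22·1+0=22,  q_0=22·0+1=1
a_1=2:  p_1=2·22+1=45,  q_1=2·1+0=2
…
a_3=21:  p_3=21·67+45=1452,  q_3=21·3+2=65
a_4=1:  p_4=1·1452+67=1519,  q_4=1·65+3=68
a_5=2:  p_5=2·1519+1452=4490,  q_5=2·68+65=201
(x₁, y₁) = (4490, 201);  4490² − 499·201² = 1 ✓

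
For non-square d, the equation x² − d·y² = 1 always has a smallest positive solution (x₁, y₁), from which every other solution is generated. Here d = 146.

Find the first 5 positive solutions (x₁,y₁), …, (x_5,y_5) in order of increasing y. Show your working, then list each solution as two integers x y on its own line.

145 12
42049 3480
12194065 1009188
3536236801 292661040
1025496478225 84870692412

d=146: √d = [12; 12,24] (ℓ=2, even), read p_1/q_1
step 0: (12, 1)  from 12·(1,0) + (0,1)
step 1: (145, 12)  from 12·(12,1) + (1,0)
(x₁, y₁) = (145, 12);  145² − 146·12² = 1 ✓
(145+12√146)^2 = 42049 + 3480√146
(145+12√146)^3 = 12194065 + 1009188√146
(145+12√146)^4 = 3536236801 + 292661040√146
(145+12√146)^5 = 1025496478225 + 84870692412√146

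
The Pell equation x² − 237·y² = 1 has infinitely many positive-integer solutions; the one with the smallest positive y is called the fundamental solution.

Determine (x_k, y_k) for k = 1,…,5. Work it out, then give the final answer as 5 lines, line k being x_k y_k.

228151 14820
104105757601 6762395640
47503665404623351 3085694655308460
21676017531356338550401 1408008642599798519280
9890810151545456327820453751 642477159632487569289194100

d=237: √d = [15; 2,1,1,7,10,7,1,1,2,30] (ℓ=10, even), read p_9/q_9
a_0=15:  p_0=15·1+0=15,  q_0=15·0+1=1
a_1=2:  p_1=2·15+1=31,  q_1=2·1+0=2
…
a_4=7:  p_4=7·77+46=585,  q_4=7·5+3=38
a_5=10:  p_5=10·585+77=5927,  q_5=10·38+5=385
…
a_7=1:  p_7=1·42074+5927=48001,  q_7=1·2733+385=3118
a_8=1:  p_8=1·48001+42074=90075,  q_8=1·3118+2733=5851
a_9=2:  p_9=2·90075+48001=228151,  q_9=2·5851+3118=14820
→ (228151, 14820).  Check: 228151²=52052878801, 237·14820²=52052878800, difference 1.
(x_2, y_2) = (228151·228151 + 237·14820·14820, 228151·14820 + 14820·228151) = (104105757601, 6762395640)
(x_3, y_3) = (228151·104105757601 + 237·14820·6762395640, 228151·6762395640 + 14820·104105757601) = (47503665404623351, 3085694655308460)
(x_4, y_4) = (228151·47503665404623351 + 237·14820·3085694655308460, 228151·3085694655308460 + 14820·47503665404623351) = (21676017531356338550401, 1408008642599798519280)
(x_5, y_5) = (228151·21676017531356338550401 + 237·14820·1408008642599798519280, 228151·1408008642599798519280 + 14820·21676017531356338550401) = (9890810151545456327820453751, 642477159632487569289194100)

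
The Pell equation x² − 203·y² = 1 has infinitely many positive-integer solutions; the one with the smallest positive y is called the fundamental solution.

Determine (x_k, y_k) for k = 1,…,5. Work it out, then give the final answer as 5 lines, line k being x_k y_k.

57 4
6497 456
740601 51980
84422017 5925264
9623369337 675428116

d=203: √d = [14; 4,28] (ℓ=2, even), read p_1/q_1
step 0: (14, 1)  from 14·(1,0) + (0,1)
step 1: (57, 4)  from 4·(14,1) + (1,0)
→ (57, 4).  Check: 57²=3249, 203·4²=3248, difference 1.
k=2:  x_2 = 57·57+203·4·4 = 6497,  y_2 = 57·4+4·57 = 456
k=3:  x_3 = 57·6497+203·4·456 = 740601,  y_3 = 57·456+4·6497 = 51980
k=4:  x_4 = 57·740601+203·4·51980 = 84422017,  y_4 = 57·51980+4·740601 = 5925264
k=5:  x_5 = 57·84422017+203·4·5925264 = 9623369337,  y_5 = 57·5925264+4·84422017 = 675428116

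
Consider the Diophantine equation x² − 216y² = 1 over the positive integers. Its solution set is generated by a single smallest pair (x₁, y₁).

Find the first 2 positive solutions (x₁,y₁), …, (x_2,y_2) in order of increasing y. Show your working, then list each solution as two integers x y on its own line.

485 33
470449 32010

d=216: √d = [14; 1,2,3,2,1,28] (ℓ=6, even), read p_5/q_5
step 0: (14, 1)  from 14·(1,0) + (0,1)
…
step 2: (44, 3)  from 2·(15,1) + (14,1)
…
step 4: (338, 23)  from 2·(147,10) + (44,3)
step 5: (485, 33)  from 1·(338,23) + (147,10)
fundamental: x₁=485, y₁=33  (since 235225 − 216·1089 = 1)
(485+33√216)^2 = 470449 + 32010√216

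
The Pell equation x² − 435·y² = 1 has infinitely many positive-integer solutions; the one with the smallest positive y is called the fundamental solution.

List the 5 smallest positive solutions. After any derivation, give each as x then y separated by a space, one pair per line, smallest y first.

√435 → a₀=20, period (1,5,1,40); ℓ=4 even so k=3
k=0  a_k=20  p_k/q_k = 20/1
…
k=2  a_k=5  p_k/q_k = 125/6
k=3  a_k=1  p_k/q_k = 146/7
fundamental: x₁=146, y₁=7  (since 21316 − 435·49 = 1)
n=2: (146,7)∘(146,7) = (146·146+435·7·7, 146·7+7·146) = (42631,2044)
n=3: (42631,2044)∘(146,7) = (146·42631+435·7·2044, 146·2044+7·42631) = (12448106,596841)
n=4: (12448106,596841)∘(146,7) = (146·12448106+435·7·596841, 146·596841+7·12448106) = (3634804321,174275528)
n=5: (3634804321,174275528)∘(146,7) = (146·3634804321+435·7·174275528, 146·174275528+7·3634804321) = (1061350413626,50887857335)

146 7
42631 2044
12448106 596841
3634804321 174275528
1061350413626 50887857335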